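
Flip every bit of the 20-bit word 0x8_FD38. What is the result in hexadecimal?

Each hex digit d becomes F−d:
  8→7, F→0, D→2, 3→C, 8→7

0x702C7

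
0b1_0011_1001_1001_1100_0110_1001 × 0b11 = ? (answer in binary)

0b11101011001101010100111011

Multiply each base-2 digit by 3, carrying:
  1×3 = 3 → write 1 carry 1
  0×3+1 = 1 → write 1
  0×3 = 0 → write 0
  1×3 = 3 → write 1 carry 1
  0×3+1 = 1 → write 1
  1×3 = 3 → write 1 carry 1
  1×3+1 = 4 → write 0 carry 2
  0×3+2 = 2 → write 0 carry 1
  0×3+1 = 1 → write 1
  0×3 = 0 → write 0
  1×3 = 3 → write 1 carry 1
  1×3+1 = 4 → write 0 carry 2
  1×3+2 = 5 → write 1 carry 2
  0×3+2 = 2 → write 0 carry 1
  0×3+1 = 1 → write 1
  1×3 = 3 → write 1 carry 1
  1×3+1 = 4 → write 0 carry 2
  0×3+2 = 2 → write 0 carry 1
  0×3+1 = 1 → write 1
  1×3 = 3 → write 1 carry 1
  1×3+1 = 4 → write 0 carry 2
  1×3+2 = 5 → write 1 carry 2
  0×3+2 = 2 → write 0 carry 1
  0×3+1 = 1 → write 1
  1×3 = 3 → write 1 carry 1
  remaining carry: 1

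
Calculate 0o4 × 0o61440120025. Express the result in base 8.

0o306200500124

Multiply each base-8 digit by 4, carrying:
  5×4 = 20 → write 4 carry 2
  2×4+2 = 10 → write 2 carry 1
  0×4+1 = 1 → write 1
  0×4 = 0 → write 0
  2×4 = 8 → write 0 carry 1
  1×4+1 = 5 → write 5
  0×4 = 0 → write 0
  4×4 = 16 → write 0 carry 2
  4×4+2 = 18 → write 2 carry 2
  1×4+2 = 6 → write 6
  6×4 = 24 → write 0 carry 3
  remaining carry: 3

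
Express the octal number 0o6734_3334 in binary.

0b110111011100011011011100

Each octal digit is 3 bits: 6=110 7=111 3=011 4=100 3=011 3=011 3=011 4=100.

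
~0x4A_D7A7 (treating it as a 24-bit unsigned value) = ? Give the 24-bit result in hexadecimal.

0xB52858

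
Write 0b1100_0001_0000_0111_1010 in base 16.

0xC107A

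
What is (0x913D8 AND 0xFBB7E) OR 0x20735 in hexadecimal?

0xB177D

0x913D8 AND 0xFBB7E = 0x91358.
Then OR with 0x20735.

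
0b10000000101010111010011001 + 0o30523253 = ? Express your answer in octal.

0b10000000101010111010011001 = 0o200527231 in octal.
Add column by column in base 8, right to left:
  1+3 = 4
  3+5 = 0 carry 1
  2+2+1 = 5
  7+3 = 2 carry 1
  2+2+1 = 5
  5+5 = 2 carry 1
  0+0+1 = 1
  0+3 = 3
  2+0 = 2

0o231252504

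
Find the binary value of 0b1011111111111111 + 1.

The trailing 14 digits are 1 (max in base 2), so adding 1 cascades: they roll to 0 and the next digit up increments.

0b1100000000000000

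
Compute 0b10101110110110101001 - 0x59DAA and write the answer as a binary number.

0x59DAA = 0b1011001110110101010 in binary.
Subtract column by column in base 2:
  1-0 → 1
  0-1 → 1 (borrow)
  0-0-1 → 1 (borrow)
  1-1-1 → 1 (borrow)
  0-0-1 → 1 (borrow)
  1-1-1 → 1 (borrow)
  0-0-1 → 1 (borrow)
  1-1-1 → 1 (borrow)
  1-1-1 → 1 (borrow)
  0-0-1 → 1 (borrow)
  1-1-1 → 1 (borrow)
  1-1-1 → 1 (borrow)
  0-1-1 → 0 (borrow)
  1-0-1 → 0
  1-0 → 1
  1-1 → 0
  0-1 → 1 (borrow)
  1-0-1 → 0
  0-1 → 1 (borrow)
  1-0-1 → 0

0b1010100111111111111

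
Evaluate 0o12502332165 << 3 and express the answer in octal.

0o125023321650

Shifting left by 3 bits = 1 oct digit: append 1 zero.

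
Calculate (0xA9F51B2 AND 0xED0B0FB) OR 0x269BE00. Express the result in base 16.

0xAF9BEB2

0xA9F51B2 AND 0xED0B0FB = 0xA9010B2.
Then OR with 0x269BE00.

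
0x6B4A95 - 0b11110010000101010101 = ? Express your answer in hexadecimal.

0x5C2940

0b11110010000101010101 = 0xF2155 in hexadecimal.
Subtract column by column in base 16:
  5-5 → 0
  9-5 → 4
  A-1 → 9
  4-2 → 2
  B-F → C (borrow)
  6-0-1 → 5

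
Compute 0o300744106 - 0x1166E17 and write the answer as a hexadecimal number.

0x1ED5A2F

0o300744106 = 0x303C846 in hexadecimal.
Subtract column by column in base 16:
  6-7 → F (borrow)
  4-1-1 → 2
  8-E → A (borrow)
  C-6-1 → 5
  3-6 → D (borrow)
  0-1-1 → E (borrow)
  3-1-1 → 1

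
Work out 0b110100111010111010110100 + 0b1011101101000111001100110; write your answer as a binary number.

0b10010010100011110100011010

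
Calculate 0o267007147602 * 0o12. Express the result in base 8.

0o3446110015424

Multiply each base-8 digit by 10, carrying:
  2×10 = 20 → write 4 carry 2
  0×10+2 = 2 → write 2
  6×10 = 60 → write 4 carry 7
  7×10+7 = 77 → write 5 carry 9
  4×10+9 = 49 → write 1 carry 6
  1×10+6 = 16 → write 0 carry 2
  7×10+2 = 72 → write 0 carry 9
  0×10+9 = 9 → write 1 carry 1
  0×10+1 = 1 → write 1
  7×10 = 70 → write 6 carry 8
  6×10+8 = 68 → write 4 carry 8
  2×10+8 = 28 → write 4 carry 3
  remaining carry: 3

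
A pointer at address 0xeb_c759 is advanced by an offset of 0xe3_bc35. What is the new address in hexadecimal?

Add column by column in base 16, right to left:
  9+5 = e
  5+3 = 8
  7+c = 3 carry 1
  c+b+1 = 8 carry 1
  b+3+1 = f
  e+e = c carry 1
  final carry 1

0x1cf838e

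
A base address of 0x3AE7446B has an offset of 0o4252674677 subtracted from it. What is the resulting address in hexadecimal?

0o4252674677 = 0x22AB79BF in hexadecimal.
Subtract column by column in base 16:
  B-F → C (borrow)
  6-B-1 → A (borrow)
  4-9-1 → A (borrow)
  4-7-1 → C (borrow)
  7-B-1 → B (borrow)
  E-A-1 → 3
  A-2 → 8
  3-2 → 1

0x183BCAAC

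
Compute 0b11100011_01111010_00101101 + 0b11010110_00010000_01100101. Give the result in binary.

0b1101110011000101010010010

Add column by column in base 2, right to left:
  1+1 = 0 carry 1
  0+0+1 = 1
  1+1 = 0 carry 1
  1+0+1 = 0 carry 1
  0+0+1 = 1
  1+1 = 0 carry 1
  0+1+1 = 0 carry 1
  0+0+1 = 1
  0+0 = 0
  1+0 = 1
  0+0 = 0
  1+0 = 1
  1+1 = 0 carry 1
  1+0+1 = 0 carry 1
  1+0+1 = 0 carry 1
  0+0+1 = 1
  1+0 = 1
  1+1 = 0 carry 1
  0+1+1 = 0 carry 1
  0+0+1 = 1
  0+1 = 1
  1+0 = 1
  1+1 = 0 carry 1
  1+1+1 = 1 carry 1
  final carry 1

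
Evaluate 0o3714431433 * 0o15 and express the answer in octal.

0o62543114137

Multiply each base-8 digit by 13, carrying:
  3×13 = 39 → write 7 carry 4
  3×13+4 = 43 → write 3 carry 5
  4×13+5 = 57 → write 1 carry 7
  1×13+7 = 20 → write 4 carry 2
  3×13+2 = 41 → write 1 carry 5
  4×13+5 = 57 → write 1 carry 7
  4×13+7 = 59 → write 3 carry 7
  1×13+7 = 20 → write 4 carry 2
  7×13+2 = 93 → write 5 carry 11
  3×13+11 = 50 → write 2 carry 6
  remaining carry: 6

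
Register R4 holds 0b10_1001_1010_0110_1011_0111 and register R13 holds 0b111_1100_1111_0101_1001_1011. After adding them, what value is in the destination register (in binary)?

0b101001101001110001010010

Add column by column in base 2, right to left:
  1+1 = 0 carry 1
  1+1+1 = 1 carry 1
  1+0+1 = 0 carry 1
  0+1+1 = 0 carry 1
  1+1+1 = 1 carry 1
  1+0+1 = 0 carry 1
  0+0+1 = 1
  1+1 = 0 carry 1
  0+1+1 = 0 carry 1
  1+0+1 = 0 carry 1
  1+1+1 = 1 carry 1
  0+0+1 = 1
  0+1 = 1
  1+1 = 0 carry 1
  0+1+1 = 0 carry 1
  1+1+1 = 1 carry 1
  1+0+1 = 0 carry 1
  0+0+1 = 1
  0+1 = 1
  1+1 = 0 carry 1
  0+1+1 = 0 carry 1
  1+1+1 = 1 carry 1
  0+1+1 = 0 carry 1
  final carry 1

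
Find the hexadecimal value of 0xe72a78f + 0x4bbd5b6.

Add column by column in base 16, right to left:
  f+6 = 5 carry 1
  8+b+1 = 4 carry 1
  7+5+1 = d
  a+d = 7 carry 1
  2+b+1 = e
  7+b = 2 carry 1
  e+4+1 = 3 carry 1
  final carry 1

0x132e7d45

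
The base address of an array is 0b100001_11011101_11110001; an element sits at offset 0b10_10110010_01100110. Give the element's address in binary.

Add column by column in base 2, right to left:
  1+0 = 1
  0+1 = 1
  0+1 = 1
  0+0 = 0
  1+0 = 1
  1+1 = 0 carry 1
  1+1+1 = 1 carry 1
  1+0+1 = 0 carry 1
  1+0+1 = 0 carry 1
  0+1+1 = 0 carry 1
  1+0+1 = 0 carry 1
  1+0+1 = 0 carry 1
  1+1+1 = 1 carry 1
  0+1+1 = 0 carry 1
  1+0+1 = 0 carry 1
  1+1+1 = 1 carry 1
  1+0+1 = 0 carry 1
  0+1+1 = 0 carry 1
  0+0+1 = 1
  0+0 = 0
  0+0 = 0
  1+0 = 1

0b1001001001000001010111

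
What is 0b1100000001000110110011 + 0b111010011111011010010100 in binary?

Add column by column in base 2, right to left:
  1+0 = 1
  1+0 = 1
  0+1 = 1
  0+0 = 0
  1+1 = 0 carry 1
  1+0+1 = 0 carry 1
  0+0+1 = 1
  1+1 = 0 carry 1
  1+0+1 = 0 carry 1
  0+1+1 = 0 carry 1
  0+1+1 = 0 carry 1
  0+0+1 = 1
  1+1 = 0 carry 1
  0+1+1 = 0 carry 1
  0+1+1 = 0 carry 1
  0+1+1 = 0 carry 1
  0+1+1 = 0 carry 1
  0+0+1 = 1
  0+0 = 0
  0+1 = 1
  1+0 = 1
  1+1 = 0 carry 1
  0+1+1 = 0 carry 1
  0+1+1 = 0 carry 1
  final carry 1

0b1000110100000100001000111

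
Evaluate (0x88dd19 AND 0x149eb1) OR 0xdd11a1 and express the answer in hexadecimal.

0xdd9db1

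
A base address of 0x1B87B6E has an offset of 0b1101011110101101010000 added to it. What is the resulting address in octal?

0o173463276

0x1B87B6E = 0o156075556 in octal.
0b1101011110101101010000 = 0o15365520 in octal.
Add column by column in base 8, right to left:
  6+0 = 6
  5+2 = 7
  5+5 = 2 carry 1
  5+5+1 = 3 carry 1
  7+6+1 = 6 carry 1
  0+3+1 = 4
  6+5 = 3 carry 1
  5+1+1 = 7
  1+0 = 1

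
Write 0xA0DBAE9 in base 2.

0b1010000011011011101011101001

Expand each hex digit to 4 bits: A=1010 0=0000 D=1101 B=1011 A=1010 E=1110 9=1001.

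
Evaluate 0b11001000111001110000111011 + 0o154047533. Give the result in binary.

0b100110100111110101110010110

0o154047533 = 0b1101100000100111101011011 in binary.
Add column by column in base 2, right to left:
  1+1 = 0 carry 1
  1+1+1 = 1 carry 1
  0+0+1 = 1
  1+1 = 0 carry 1
  1+1+1 = 1 carry 1
  1+0+1 = 0 carry 1
  0+1+1 = 0 carry 1
  0+0+1 = 1
  0+1 = 1
  0+1 = 1
  1+1 = 0 carry 1
  1+1+1 = 1 carry 1
  1+0+1 = 0 carry 1
  0+0+1 = 1
  0+1 = 1
  1+0 = 1
  1+0 = 1
  1+0 = 1
  0+0 = 0
  0+0 = 0
  0+1 = 1
  1+1 = 0 carry 1
  0+0+1 = 1
  0+1 = 1
  1+1 = 0 carry 1
  1+0+1 = 0 carry 1
  final carry 1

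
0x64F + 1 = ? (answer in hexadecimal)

The trailing 1 digit is F (max in base 16), so adding 1 cascades: they roll to 0 and the next digit up increments.

0x650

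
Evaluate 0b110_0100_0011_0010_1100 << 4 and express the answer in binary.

0b11001000011001011000000

Left shift by 4: append 4 zero bits.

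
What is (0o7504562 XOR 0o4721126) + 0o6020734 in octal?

0o11246400

First 0o7504562 XOR 0o4721126 = 0o3225444.
Add column by column in base 8, right to left:
  4+4 = 0 carry 1
  4+3+1 = 0 carry 1
  4+7+1 = 4 carry 1
  5+0+1 = 6
  2+2 = 4
  2+0 = 2
  3+6 = 1 carry 1
  final carry 1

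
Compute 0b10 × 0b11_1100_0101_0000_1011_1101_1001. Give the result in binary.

0b111100010100001011110110010

Multiply each base-2 digit by 2, carrying:
  1×2 = 2 → write 0 carry 1
  0×2+1 = 1 → write 1
  0×2 = 0 → write 0
  1×2 = 2 → write 0 carry 1
  1×2+1 = 3 → write 1 carry 1
  0×2+1 = 1 → write 1
  1×2 = 2 → write 0 carry 1
  1×2+1 = 3 → write 1 carry 1
  1×2+1 = 3 → write 1 carry 1
  1×2+1 = 3 → write 1 carry 1
  0×2+1 = 1 → write 1
  1×2 = 2 → write 0 carry 1
  0×2+1 = 1 → write 1
  0×2 = 0 → write 0
  0×2 = 0 → write 0
  0×2 = 0 → write 0
  1×2 = 2 → write 0 carry 1
  0×2+1 = 1 → write 1
  1×2 = 2 → write 0 carry 1
  0×2+1 = 1 → write 1
  0×2 = 0 → write 0
  0×2 = 0 → write 0
  1×2 = 2 → write 0 carry 1
  1×2+1 = 3 → write 1 carry 1
  1×2+1 = 3 → write 1 carry 1
  1×2+1 = 3 → write 1 carry 1
  remaining carry: 1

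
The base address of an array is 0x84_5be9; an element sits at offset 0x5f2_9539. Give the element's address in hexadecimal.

0x676f122

Add column by column in base 16, right to left:
  9+9 = 2 carry 1
  e+3+1 = 2 carry 1
  b+5+1 = 1 carry 1
  5+9+1 = f
  4+2 = 6
  8+f = 7 carry 1
  0+5+1 = 6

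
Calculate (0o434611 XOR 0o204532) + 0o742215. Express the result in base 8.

First 0o434611 XOR 0o204532 = 0o630323.
Add column by column in base 8, right to left:
  3+5 = 0 carry 1
  2+1+1 = 4
  3+2 = 5
  0+2 = 2
  3+4 = 7
  6+7 = 5 carry 1
  final carry 1

0o1572540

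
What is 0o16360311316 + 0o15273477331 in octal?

0o33654010647

Add column by column in base 8, right to left:
  6+1 = 7
  1+3 = 4
  3+3 = 6
  1+7 = 0 carry 1
  1+7+1 = 1 carry 1
  3+4+1 = 0 carry 1
  0+3+1 = 4
  6+7 = 5 carry 1
  3+2+1 = 6
  6+5 = 3 carry 1
  1+1+1 = 3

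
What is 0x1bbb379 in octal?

0o156731571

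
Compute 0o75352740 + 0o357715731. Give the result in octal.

0o455270671

Add column by column in base 8, right to left:
  0+1 = 1
  4+3 = 7
  7+7 = 6 carry 1
  2+5+1 = 0 carry 1
  5+1+1 = 7
  3+7 = 2 carry 1
  5+7+1 = 5 carry 1
  7+5+1 = 5 carry 1
  0+3+1 = 4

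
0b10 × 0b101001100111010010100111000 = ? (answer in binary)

Multiply each base-2 digit by 2, carrying:
  0×2 = 0 → write 0
  0×2 = 0 → write 0
  0×2 = 0 → write 0
  1×2 = 2 → write 0 carry 1
  1×2+1 = 3 → write 1 carry 1
  1×2+1 = 3 → write 1 carry 1
  0×2+1 = 1 → write 1
  0×2 = 0 → write 0
  1×2 = 2 → write 0 carry 1
  0×2+1 = 1 → write 1
  1×2 = 2 → write 0 carry 1
  0×2+1 = 1 → write 1
  0×2 = 0 → write 0
  1×2 = 2 → write 0 carry 1
  0×2+1 = 1 → write 1
  1×2 = 2 → write 0 carry 1
  1×2+1 = 3 → write 1 carry 1
  1×2+1 = 3 → write 1 carry 1
  0×2+1 = 1 → write 1
  0×2 = 0 → write 0
  1×2 = 2 → write 0 carry 1
  1×2+1 = 3 → write 1 carry 1
  0×2+1 = 1 → write 1
  0×2 = 0 → write 0
  1×2 = 2 → write 0 carry 1
  0×2+1 = 1 → write 1
  1×2 = 2 → write 0 carry 1
  remaining carry: 1

0b1010011001110100101001110000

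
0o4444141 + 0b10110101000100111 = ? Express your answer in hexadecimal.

0o4444141 = 0x124861 in hexadecimal.
0b10110101000100111 = 0x16A27 in hexadecimal.
Add column by column in base 16, right to left:
  1+7 = 8
  6+2 = 8
  8+A = 2 carry 1
  4+6+1 = B
  2+1 = 3
  1+0 = 1

0x13B288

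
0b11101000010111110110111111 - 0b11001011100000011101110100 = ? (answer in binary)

Subtract column by column in base 2:
  1-0 → 1
  1-0 → 1
  1-1 → 0
  1-0 → 1
  1-1 → 0
  1-1 → 0
  0-1 → 1 (borrow)
  1-0-1 → 0
  1-1 → 0
  0-1 → 1 (borrow)
  1-1-1 → 1 (borrow)
  1-0-1 → 0
  1-0 → 1
  1-0 → 1
  1-0 → 1
  0-0 → 0
  1-0 → 1
  0-1 → 1 (borrow)
  0-1-1 → 0 (borrow)
  0-1-1 → 0 (borrow)
  0-0-1 → 1 (borrow)
  1-1-1 → 1 (borrow)
  0-0-1 → 1 (borrow)
  1-0-1 → 0
  1-1 → 0
  1-1 → 0

0b11100110111011001001011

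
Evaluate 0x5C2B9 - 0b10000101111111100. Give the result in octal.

0o1133275

0x5C2B9 = 0o1341271 in octal.
0b10000101111111100 = 0o205774 in octal.
Subtract column by column in base 8:
  1-4 → 5 (borrow)
  7-7-1 → 7 (borrow)
  2-7-1 → 2 (borrow)
  1-5-1 → 3 (borrow)
  4-0-1 → 3
  3-2 → 1
  1-0 → 1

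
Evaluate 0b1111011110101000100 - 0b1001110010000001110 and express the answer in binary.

Subtract column by column in base 2:
  0-0 → 0
  0-1 → 1 (borrow)
  1-1-1 → 1 (borrow)
  0-1-1 → 0 (borrow)
  0-0-1 → 1 (borrow)
  0-0-1 → 1 (borrow)
  1-0-1 → 0
  0-0 → 0
  1-0 → 1
  0-0 → 0
  1-1 → 0
  1-0 → 1
  1-0 → 1
  1-1 → 0
  0-1 → 1 (borrow)
  1-1-1 → 1 (borrow)
  1-0-1 → 0
  1-0 → 1
  1-1 → 0

0b101101100100110110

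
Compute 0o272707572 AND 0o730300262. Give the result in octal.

AND each oct digit independently (no carries):
  2&7=2, 7&3=3, 2&0=0, 7&3=3, 0&0=0, 7&0=0, 5&2=0, 7&6=6, 2&2=2

0o230300062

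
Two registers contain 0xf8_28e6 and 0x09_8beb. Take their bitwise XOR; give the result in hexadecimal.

XOR each hex digit independently (no carries):
  f^0=f, 8^9=1, 2^8=a, 8^b=3, e^e=0, 6^b=d

0xf1a30d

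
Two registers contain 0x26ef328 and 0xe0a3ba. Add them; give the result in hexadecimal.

0x34f96e2

Add column by column in base 16, right to left:
  8+a = 2 carry 1
  2+b+1 = e
  3+3 = 6
  f+a = 9 carry 1
  e+0+1 = f
  6+e = 4 carry 1
  2+0+1 = 3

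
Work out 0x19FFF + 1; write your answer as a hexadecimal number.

The trailing 3 digits are F (max in base 16), so adding 1 cascades: they roll to 0 and the next digit up increments.

0x1A000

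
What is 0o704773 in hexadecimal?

Each octal digit is 3 bits: 7=111 0=000 4=100 7=111 7=111 3=011.
Group the bits into nibbles: 0011 1000 1001 1111 1011 → 389FB.

0x389FB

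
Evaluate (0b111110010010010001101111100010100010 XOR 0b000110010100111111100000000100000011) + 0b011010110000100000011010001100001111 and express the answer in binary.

0b1010010110111001110101001110010110000

First 0b111110010010010001101111100010100010 XOR 0b000110010100111111100000000100000011 = 0b111000000110101110001111100110100001.
Add column by column in base 2, right to left:
  1+1 = 0 carry 1
  0+1+1 = 0 carry 1
  0+1+1 = 0 carry 1
  0+1+1 = 0 carry 1
  0+0+1 = 1
  1+0 = 1
  0+0 = 0
  1+0 = 1
  1+1 = 0 carry 1
  0+1+1 = 0 carry 1
  0+0+1 = 1
  1+0 = 1
  1+0 = 1
  1+1 = 0 carry 1
  1+0+1 = 0 carry 1
  1+1+1 = 1 carry 1
  0+1+1 = 0 carry 1
  0+0+1 = 1
  0+0 = 0
  1+0 = 1
  1+0 = 1
  1+0 = 1
  0+0 = 0
  1+1 = 0 carry 1
  0+0+1 = 1
  1+0 = 1
  1+0 = 1
  0+0 = 0
  0+1 = 1
  0+1 = 1
  0+0 = 0
  0+1 = 1
  0+0 = 0
  1+1 = 0 carry 1
  1+1+1 = 1 carry 1
  1+0+1 = 0 carry 1
  final carry 1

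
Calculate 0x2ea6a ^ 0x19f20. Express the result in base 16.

0x3754a

XOR each hex digit independently (no carries):
  2^1=3, e^9=7, a^f=5, 6^2=4, a^0=a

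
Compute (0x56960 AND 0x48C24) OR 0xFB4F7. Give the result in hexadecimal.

0x56960 AND 0x48C24 = 0x40820.
Then OR with 0xFB4F7.

0xFBCF7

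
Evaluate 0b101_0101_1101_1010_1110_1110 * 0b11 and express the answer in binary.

0b1000000011001000011001010

Multiply each base-2 digit by 3, carrying:
  0×3 = 0 → write 0
  1×3 = 3 → write 1 carry 1
  1×3+1 = 4 → write 0 carry 2
  1×3+2 = 5 → write 1 carry 2
  0×3+2 = 2 → write 0 carry 1
  1×3+1 = 4 → write 0 carry 2
  1×3+2 = 5 → write 1 carry 2
  1×3+2 = 5 → write 1 carry 2
  0×3+2 = 2 → write 0 carry 1
  1×3+1 = 4 → write 0 carry 2
  0×3+2 = 2 → write 0 carry 1
  1×3+1 = 4 → write 0 carry 2
  1×3+2 = 5 → write 1 carry 2
  0×3+2 = 2 → write 0 carry 1
  1×3+1 = 4 → write 0 carry 2
  1×3+2 = 5 → write 1 carry 2
  1×3+2 = 5 → write 1 carry 2
  0×3+2 = 2 → write 0 carry 1
  1×3+1 = 4 → write 0 carry 2
  0×3+2 = 2 → write 0 carry 1
  1×3+1 = 4 → write 0 carry 2
  0×3+2 = 2 → write 0 carry 1
  1×3+1 = 4 → write 0 carry 2
  remaining carry: 10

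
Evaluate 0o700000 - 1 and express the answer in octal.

The trailing 5 digits are 0, so subtracting 1 borrows through: they become 7 and the next digit up decrements.

0o677777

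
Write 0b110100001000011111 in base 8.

0o641037

Group the bits in threes: 110 100 001 000 011 111 → 641037.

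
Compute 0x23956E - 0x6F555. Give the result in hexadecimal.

0x1CA019

Subtract column by column in base 16:
  E-5 → 9
  6-5 → 1
  5-5 → 0
  9-F → A (borrow)
  3-6-1 → C (borrow)
  2-0-1 → 1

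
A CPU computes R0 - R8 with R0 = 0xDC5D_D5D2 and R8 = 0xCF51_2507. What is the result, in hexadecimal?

Subtract column by column in base 16:
  2-7 → B (borrow)
  D-0-1 → C
  5-5 → 0
  D-2 → B
  D-1 → C
  5-5 → 0
  C-F → D (borrow)
  D-C-1 → 0

0xD0CB0CB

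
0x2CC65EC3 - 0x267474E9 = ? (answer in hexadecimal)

0x651E9DA

Subtract column by column in base 16:
  3-9 → A (borrow)
  C-E-1 → D (borrow)
  E-4-1 → 9
  5-7 → E (borrow)
  6-4-1 → 1
  C-7 → 5
  C-6 → 6
  2-2 → 0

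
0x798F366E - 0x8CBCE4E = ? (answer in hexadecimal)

0x70C36820

Subtract column by column in base 16:
  E-E → 0
  6-4 → 2
  6-E → 8 (borrow)
  3-C-1 → 6 (borrow)
  F-B-1 → 3
  8-C → C (borrow)
  9-8-1 → 0
  7-0 → 7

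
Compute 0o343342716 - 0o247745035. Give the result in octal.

Subtract column by column in base 8:
  6-5 → 1
  1-3 → 6 (borrow)
  7-0-1 → 6
  2-5 → 5 (borrow)
  4-4-1 → 7 (borrow)
  3-7-1 → 3 (borrow)
  3-7-1 → 3 (borrow)
  4-4-1 → 7 (borrow)
  3-2-1 → 0

0o73375661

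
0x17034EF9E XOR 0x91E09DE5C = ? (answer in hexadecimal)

XOR each hex digit independently (no carries):
  1^9=8, 7^1=6, 0^E=E, 3^0=3, 4^9=D, E^D=3, F^E=1, 9^5=C, E^C=2

0x86E3D31C2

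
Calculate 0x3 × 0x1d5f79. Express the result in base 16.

0x581e6b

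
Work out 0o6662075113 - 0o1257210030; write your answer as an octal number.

Subtract column by column in base 8:
  3-0 → 3
  1-3 → 6 (borrow)
  1-0-1 → 0
  5-0 → 5
  7-1 → 6
  0-2 → 6 (borrow)
  2-7-1 → 2 (borrow)
  6-5-1 → 0
  6-2 → 4
  6-1 → 5

0o5402665063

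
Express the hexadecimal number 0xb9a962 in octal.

0o56324542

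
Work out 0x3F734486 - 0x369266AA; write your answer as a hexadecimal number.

0x8E0DDDC

Subtract column by column in base 16:
  6-A → C (borrow)
  8-A-1 → D (borrow)
  4-6-1 → D (borrow)
  4-6-1 → D (borrow)
  3-2-1 → 0
  7-9 → E (borrow)
  F-6-1 → 8
  3-3 → 0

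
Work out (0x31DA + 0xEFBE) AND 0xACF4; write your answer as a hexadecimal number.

0x2090

Add column by column in base 16, right to left:
  A+E = 8 carry 1
  D+B+1 = 9 carry 1
  1+F+1 = 1 carry 1
  3+E+1 = 2 carry 1
  final carry 1
Sum = 0x12198; now AND with 0xACF4:
  1&0=0, 2&A=2, 1&C=0, 9&F=9, 8&4=0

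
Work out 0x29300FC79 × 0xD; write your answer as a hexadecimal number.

0x21770CD225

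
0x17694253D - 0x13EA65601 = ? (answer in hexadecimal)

Subtract column by column in base 16:
  D-1 → C
  3-0 → 3
  5-6 → F (borrow)
  2-5-1 → C (borrow)
  4-6-1 → D (borrow)
  9-A-1 → E (borrow)
  6-E-1 → 7 (borrow)
  7-3-1 → 3
  1-1 → 0

0x37EDCF3C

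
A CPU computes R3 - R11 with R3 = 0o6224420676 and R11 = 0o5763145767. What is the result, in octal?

0o241252707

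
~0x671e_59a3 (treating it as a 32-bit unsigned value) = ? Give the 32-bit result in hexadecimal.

Each hex digit d becomes f−d:
  6→9, 7→8, 1→e, e→1, 5→a, 9→6, a→5, 3→c

0x98e1a65c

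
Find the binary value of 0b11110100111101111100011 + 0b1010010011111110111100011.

0b1110001000111100111000110

Add column by column in base 2, right to left:
  1+1 = 0 carry 1
  1+1+1 = 1 carry 1
  0+0+1 = 1
  0+0 = 0
  0+0 = 0
  1+1 = 0 carry 1
  1+1+1 = 1 carry 1
  1+1+1 = 1 carry 1
  1+1+1 = 1 carry 1
  1+0+1 = 0 carry 1
  0+1+1 = 0 carry 1
  1+1+1 = 1 carry 1
  1+1+1 = 1 carry 1
  1+1+1 = 1 carry 1
  1+1+1 = 1 carry 1
  0+1+1 = 0 carry 1
  0+1+1 = 0 carry 1
  1+0+1 = 0 carry 1
  0+0+1 = 1
  1+1 = 0 carry 1
  1+0+1 = 0 carry 1
  1+0+1 = 0 carry 1
  1+1+1 = 1 carry 1
  0+0+1 = 1
  0+1 = 1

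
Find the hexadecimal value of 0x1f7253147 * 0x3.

0x5e56f93d5

Multiply each base-16 digit by 3, carrying:
  7×3 = 21 → write 5 carry 1
  4×3+1 = 13 → write d
  1×3 = 3 → write 3
  3×3 = 9 → write 9
  5×3 = 15 → write f
  2×3 = 6 → write 6
  7×3 = 21 → write 5 carry 1
  f×3+1 = 46 → write e carry 2
  1×3+2 = 5 → write 5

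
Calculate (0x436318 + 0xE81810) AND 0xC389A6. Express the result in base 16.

Add column by column in base 16, right to left:
  8+0 = 8
  1+1 = 2
  3+8 = B
  6+1 = 7
  3+8 = B
  4+E = 2 carry 1
  final carry 1
Sum = 0x12B7B28; now AND with 0xC389A6:
  1&0=0, 2&C=0, B&3=3, 7&8=0, B&9=9, 2&A=2, 8&6=0

0x30920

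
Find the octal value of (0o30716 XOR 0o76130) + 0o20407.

0o67235

First 0o30716 XOR 0o76130 = 0o46626.
Add column by column in base 8, right to left:
  6+7 = 5 carry 1
  2+0+1 = 3
  6+4 = 2 carry 1
  6+0+1 = 7
  4+2 = 6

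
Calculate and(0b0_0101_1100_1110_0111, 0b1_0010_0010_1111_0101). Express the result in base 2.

AND bit by bit (1 only where both bits are 1):
  00101110011100111
& 10010001011110101
= 00000000011100101

0b00000000011100101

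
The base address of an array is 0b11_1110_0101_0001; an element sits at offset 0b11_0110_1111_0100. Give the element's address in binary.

Add column by column in base 2, right to left:
  1+0 = 1
  0+0 = 0
  0+1 = 1
  0+0 = 0
  1+1 = 0 carry 1
  0+1+1 = 0 carry 1
  1+1+1 = 1 carry 1
  0+1+1 = 0 carry 1
  0+0+1 = 1
  1+1 = 0 carry 1
  1+1+1 = 1 carry 1
  1+0+1 = 0 carry 1
  1+1+1 = 1 carry 1
  1+1+1 = 1 carry 1
  final carry 1

0b111010101000101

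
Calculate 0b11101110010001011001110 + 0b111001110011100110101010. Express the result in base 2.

0b1010111100101110001111000

Add column by column in base 2, right to left:
  0+0 = 0
  1+1 = 0 carry 1
  1+0+1 = 0 carry 1
  1+1+1 = 1 carry 1
  0+0+1 = 1
  0+1 = 1
  1+0 = 1
  1+1 = 0 carry 1
  0+1+1 = 0 carry 1
  1+0+1 = 0 carry 1
  0+0+1 = 1
  0+1 = 1
  0+1 = 1
  1+1 = 0 carry 1
  0+0+1 = 1
  0+0 = 0
  1+1 = 0 carry 1
  1+1+1 = 1 carry 1
  1+1+1 = 1 carry 1
  0+0+1 = 1
  1+0 = 1
  1+1 = 0 carry 1
  1+1+1 = 1 carry 1
  0+1+1 = 0 carry 1
  final carry 1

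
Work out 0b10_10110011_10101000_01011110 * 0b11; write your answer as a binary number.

Multiply each base-2 digit by 3, carrying:
  0×3 = 0 → write 0
  1×3 = 3 → write 1 carry 1
  1×3+1 = 4 → write 0 carry 2
  1×3+2 = 5 → write 1 carry 2
  1×3+2 = 5 → write 1 carry 2
  0×3+2 = 2 → write 0 carry 1
  1×3+1 = 4 → write 0 carry 2
  0×3+2 = 2 → write 0 carry 1
  0×3+1 = 1 → write 1
  0×3 = 0 → write 0
  0×3 = 0 → write 0
  1×3 = 3 → write 1 carry 1
  0×3+1 = 1 → write 1
  1×3 = 3 → write 1 carry 1
  0×3+1 = 1 → write 1
  1×3 = 3 → write 1 carry 1
  1×3+1 = 4 → write 0 carry 2
  1×3+2 = 5 → write 1 carry 2
  0×3+2 = 2 → write 0 carry 1
  0×3+1 = 1 → write 1
  1×3 = 3 → write 1 carry 1
  1×3+1 = 4 → write 0 carry 2
  0×3+2 = 2 → write 0 carry 1
  1×3+1 = 4 → write 0 carry 2
  0×3+2 = 2 → write 0 carry 1
  1×3+1 = 4 → write 0 carry 2
  remaining carry: 10

0b1000000110101111100100011010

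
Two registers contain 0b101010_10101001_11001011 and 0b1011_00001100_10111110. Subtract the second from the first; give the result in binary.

0b111111001110100001101

Subtract column by column in base 2:
  1-0 → 1
  1-1 → 0
  0-1 → 1 (borrow)
  1-1-1 → 1 (borrow)
  0-1-1 → 0 (borrow)
  0-1-1 → 0 (borrow)
  1-0-1 → 0
  1-1 → 0
  1-0 → 1
  0-0 → 0
  0-1 → 1 (borrow)
  1-1-1 → 1 (borrow)
  0-0-1 → 1 (borrow)
  1-0-1 → 0
  0-0 → 0
  1-0 → 1
  0-1 → 1 (borrow)
  1-1-1 → 1 (borrow)
  0-0-1 → 1 (borrow)
  1-1-1 → 1 (borrow)
  0-0-1 → 1 (borrow)
  1-0-1 → 0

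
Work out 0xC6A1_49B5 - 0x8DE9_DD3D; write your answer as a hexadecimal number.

0x38B76C78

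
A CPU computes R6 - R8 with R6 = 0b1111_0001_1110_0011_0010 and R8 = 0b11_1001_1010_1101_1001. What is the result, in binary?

0b10111000001101011001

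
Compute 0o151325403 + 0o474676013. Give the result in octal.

0o646223416

Add column by column in base 8, right to left:
  3+3 = 6
  0+1 = 1
  4+0 = 4
  5+6 = 3 carry 1
  2+7+1 = 2 carry 1
  3+6+1 = 2 carry 1
  1+4+1 = 6
  5+7 = 4 carry 1
  1+4+1 = 6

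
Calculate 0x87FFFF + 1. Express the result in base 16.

0x880000

The trailing 4 digits are F (max in base 16), so adding 1 cascades: they roll to 0 and the next digit up increments.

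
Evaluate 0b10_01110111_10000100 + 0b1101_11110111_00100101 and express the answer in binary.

Add column by column in base 2, right to left:
  0+1 = 1
  0+0 = 0
  1+1 = 0 carry 1
  0+0+1 = 1
  0+0 = 0
  0+1 = 1
  0+0 = 0
  1+0 = 1
  1+1 = 0 carry 1
  1+1+1 = 1 carry 1
  1+1+1 = 1 carry 1
  0+0+1 = 1
  1+1 = 0 carry 1
  1+1+1 = 1 carry 1
  1+1+1 = 1 carry 1
  0+1+1 = 0 carry 1
  0+1+1 = 0 carry 1
  1+0+1 = 0 carry 1
  0+1+1 = 0 carry 1
  0+1+1 = 0 carry 1
  final carry 1

0b100000110111010101001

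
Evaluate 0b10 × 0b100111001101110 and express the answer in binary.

0b1001110011011100

Multiply each base-2 digit by 2, carrying:
  0×2 = 0 → write 0
  1×2 = 2 → write 0 carry 1
  1×2+1 = 3 → write 1 carry 1
  1×2+1 = 3 → write 1 carry 1
  0×2+1 = 1 → write 1
  1×2 = 2 → write 0 carry 1
  1×2+1 = 3 → write 1 carry 1
  0×2+1 = 1 → write 1
  0×2 = 0 → write 0
  1×2 = 2 → write 0 carry 1
  1×2+1 = 3 → write 1 carry 1
  1×2+1 = 3 → write 1 carry 1
  0×2+1 = 1 → write 1
  0×2 = 0 → write 0
  1×2 = 2 → write 0 carry 1
  remaining carry: 1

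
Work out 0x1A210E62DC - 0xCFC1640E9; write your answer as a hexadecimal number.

0xD24F821F3

Subtract column by column in base 16:
  C-9 → 3
  D-E → F (borrow)
  2-0-1 → 1
  6-4 → 2
  E-6 → 8
  0-1 → F (borrow)
  1-C-1 → 4 (borrow)
  2-F-1 → 2 (borrow)
  A-C-1 → D (borrow)
  1-0-1 → 0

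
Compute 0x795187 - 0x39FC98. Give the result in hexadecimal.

0x3F54EF

Subtract column by column in base 16:
  7-8 → F (borrow)
  8-9-1 → E (borrow)
  1-C-1 → 4 (borrow)
  5-F-1 → 5 (borrow)
  9-9-1 → F (borrow)
  7-3-1 → 3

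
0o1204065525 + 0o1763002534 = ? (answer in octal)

Add column by column in base 8, right to left:
  5+4 = 1 carry 1
  2+3+1 = 6
  5+5 = 2 carry 1
  5+2+1 = 0 carry 1
  6+0+1 = 7
  0+0 = 0
  4+3 = 7
  0+6 = 6
  2+7 = 1 carry 1
  1+1+1 = 3

0o3167070261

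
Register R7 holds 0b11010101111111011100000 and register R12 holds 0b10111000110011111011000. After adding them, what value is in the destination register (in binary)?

0b110001110110011010111000

Add column by column in base 2, right to left:
  0+0 = 0
  0+0 = 0
  0+0 = 0
  0+1 = 1
  0+1 = 1
  1+0 = 1
  1+1 = 0 carry 1
  1+1+1 = 1 carry 1
  0+1+1 = 0 carry 1
  1+1+1 = 1 carry 1
  1+1+1 = 1 carry 1
  1+0+1 = 0 carry 1
  1+0+1 = 0 carry 1
  1+1+1 = 1 carry 1
  1+1+1 = 1 carry 1
  1+0+1 = 0 carry 1
  0+0+1 = 1
  1+0 = 1
  0+1 = 1
  1+1 = 0 carry 1
  0+1+1 = 0 carry 1
  1+0+1 = 0 carry 1
  1+1+1 = 1 carry 1
  final carry 1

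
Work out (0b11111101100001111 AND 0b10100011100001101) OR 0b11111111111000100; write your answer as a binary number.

0b11111111111001101

0b11111101100001111 AND 0b10100011100001101 = 0b10100001100001101.
Then OR with 0b11111111111000100.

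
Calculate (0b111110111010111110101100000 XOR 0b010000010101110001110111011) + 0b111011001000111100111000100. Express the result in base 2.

First 0b111110111010111110101100000 XOR 0b010000010101110001110111011 = 0b101110101111001111011011011.
Add column by column in base 2, right to left:
  1+0 = 1
  1+0 = 1
  0+1 = 1
  1+0 = 1
  1+0 = 1
  0+0 = 0
  1+1 = 0 carry 1
  1+1+1 = 1 carry 1
  0+1+1 = 0 carry 1
  1+0+1 = 0 carry 1
  1+0+1 = 0 carry 1
  1+1+1 = 1 carry 1
  1+1+1 = 1 carry 1
  0+1+1 = 0 carry 1
  0+1+1 = 0 carry 1
  1+0+1 = 0 carry 1
  1+0+1 = 0 carry 1
  1+0+1 = 0 carry 1
  1+1+1 = 1 carry 1
  0+0+1 = 1
  1+0 = 1
  0+1 = 1
  1+1 = 0 carry 1
  1+0+1 = 0 carry 1
  1+1+1 = 1 carry 1
  0+1+1 = 0 carry 1
  1+1+1 = 1 carry 1
  final carry 1

0b1101001111000001100010011111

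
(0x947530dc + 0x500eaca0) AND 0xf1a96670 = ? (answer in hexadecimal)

Add column by column in base 16, right to left:
  c+0 = c
  d+a = 7 carry 1
  0+c+1 = d
  3+a = d
  5+e = 3 carry 1
  7+0+1 = 8
  4+0 = 4
  9+5 = e
Sum = 0xe483dd7c; now AND with 0xf1a96670:
  e&f=e, 4&1=0, 8&a=8, 3&9=1, d&6=4, d&6=4, 7&7=7, c&0=0

0xe0814470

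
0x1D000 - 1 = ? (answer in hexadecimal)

The trailing 3 digits are 0, so subtracting 1 borrows through: they become F and the next digit up decrements.

0x1CFFF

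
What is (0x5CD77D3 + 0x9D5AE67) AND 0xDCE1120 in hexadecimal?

Add column by column in base 16, right to left:
  3+7 = A
  D+6 = 3 carry 1
  7+E+1 = 6 carry 1
  7+A+1 = 2 carry 1
  D+5+1 = 3 carry 1
  C+D+1 = A carry 1
  5+9+1 = F
Sum = 0xFA3263A; now AND with 0xDCE1120:
  F&D=D, A&C=8, 3&E=2, 2&1=0, 6&1=0, 3&2=2, A&0=0

0xD820020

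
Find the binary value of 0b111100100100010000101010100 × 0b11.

Multiply each base-2 digit by 3, carrying:
  0×3 = 0 → write 0
  0×3 = 0 → write 0
  1×3 = 3 → write 1 carry 1
  0×3+1 = 1 → write 1
  1×3 = 3 → write 1 carry 1
  0×3+1 = 1 → write 1
  1×3 = 3 → write 1 carry 1
  0×3+1 = 1 → write 1
  1×3 = 3 → write 1 carry 1
  0×3+1 = 1 → write 1
  0×3 = 0 → write 0
  0×3 = 0 → write 0
  0×3 = 0 → write 0
  1×3 = 3 → write 1 carry 1
  0×3+1 = 1 → write 1
  0×3 = 0 → write 0
  0×3 = 0 → write 0
  1×3 = 3 → write 1 carry 1
  0×3+1 = 1 → write 1
  0×3 = 0 → write 0
  1×3 = 3 → write 1 carry 1
  0×3+1 = 1 → write 1
  0×3 = 0 → write 0
  1×3 = 3 → write 1 carry 1
  1×3+1 = 4 → write 0 carry 2
  1×3+2 = 5 → write 1 carry 2
  1×3+2 = 5 → write 1 carry 2
  remaining carry: 10

0b10110101101100110001111111100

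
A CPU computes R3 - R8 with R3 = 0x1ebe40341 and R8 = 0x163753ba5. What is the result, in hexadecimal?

Subtract column by column in base 16:
  1-5 → c (borrow)
  4-a-1 → 9 (borrow)
  3-b-1 → 7 (borrow)
  0-3-1 → c (borrow)
  4-5-1 → e (borrow)
  e-7-1 → 6
  b-3 → 8
  e-6 → 8
  1-1 → 0

0x886ec79c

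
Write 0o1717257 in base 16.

0x79EAF

Each octal digit is 3 bits: 1=001 7=111 1=001 7=111 2=010 5=101 7=111.
Group the bits into nibbles: 0111 1001 1110 1010 1111 → 79EAF.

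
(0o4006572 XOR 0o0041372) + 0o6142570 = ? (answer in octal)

0o12212370

First 0o4006572 XOR 0o0041372 = 0o4047600.
Add column by column in base 8, right to left:
  0+0 = 0
  0+7 = 7
  6+5 = 3 carry 1
  7+2+1 = 2 carry 1
  4+4+1 = 1 carry 1
  0+1+1 = 2
  4+6 = 2 carry 1
  final carry 1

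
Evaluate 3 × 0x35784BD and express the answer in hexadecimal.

Multiply each base-16 digit by 3, carrying:
  D×3 = 39 → write 7 carry 2
  B×3+2 = 35 → write 3 carry 2
  4×3+2 = 14 → write E
  8×3 = 24 → write 8 carry 1
  7×3+1 = 22 → write 6 carry 1
  5×3+1 = 16 → write 0 carry 1
  3×3+1 = 10 → write A

0xA068E37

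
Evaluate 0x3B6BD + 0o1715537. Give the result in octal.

0x3B6BD = 0o733275 in octal.
Add column by column in base 8, right to left:
  5+7 = 4 carry 1
  7+3+1 = 3 carry 1
  2+5+1 = 0 carry 1
  3+5+1 = 1 carry 1
  3+1+1 = 5
  7+7 = 6 carry 1
  0+1+1 = 2

0o2651034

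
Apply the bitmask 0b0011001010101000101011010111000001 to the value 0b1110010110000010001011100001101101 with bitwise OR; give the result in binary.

OR bit by bit (1 where either bit is 1):
  1110010110000010001011100001101101
| 0011001010101000101011010111000001
= 1111011110101010101011110111101101

0b1111011110101010101011110111101101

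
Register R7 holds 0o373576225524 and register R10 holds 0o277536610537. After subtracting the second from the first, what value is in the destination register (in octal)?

0o74037414765

Subtract column by column in base 8:
  4-7 → 5 (borrow)
  2-3-1 → 6 (borrow)
  5-5-1 → 7 (borrow)
  5-0-1 → 4
  2-1 → 1
  2-6 → 4 (borrow)
  6-6-1 → 7 (borrow)
  7-3-1 → 3
  5-5 → 0
  3-7 → 4 (borrow)
  7-7-1 → 7 (borrow)
  3-2-1 → 0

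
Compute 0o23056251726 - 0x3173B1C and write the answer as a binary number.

0b10010101101000100001100010111010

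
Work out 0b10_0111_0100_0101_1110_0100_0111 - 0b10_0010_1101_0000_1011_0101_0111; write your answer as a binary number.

0b10001110101001011110000

Subtract column by column in base 2:
  1-1 → 0
  1-1 → 0
  1-1 → 0
  0-0 → 0
  0-1 → 1 (borrow)
  0-0-1 → 1 (borrow)
  1-1-1 → 1 (borrow)
  0-0-1 → 1 (borrow)
  0-1-1 → 0 (borrow)
  1-1-1 → 1 (borrow)
  1-0-1 → 0
  1-1 → 0
  1-0 → 1
  0-0 → 0
  1-0 → 1
  0-0 → 0
  0-1 → 1 (borrow)
  0-0-1 → 1 (borrow)
  1-1-1 → 1 (borrow)
  0-1-1 → 0 (borrow)
  1-0-1 → 0
  1-1 → 0
  1-0 → 1
  0-0 → 0
  0-0 → 0
  1-1 → 0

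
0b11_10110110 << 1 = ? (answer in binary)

Left shift by 1: append 1 zero bit.

0b11101101100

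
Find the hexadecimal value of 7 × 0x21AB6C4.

0xEBAFF5C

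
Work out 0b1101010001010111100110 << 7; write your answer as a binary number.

0b11010100010101111001100000000

Left shift by 7: append 7 zero bits.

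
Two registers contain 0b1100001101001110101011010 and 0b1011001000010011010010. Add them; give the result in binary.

0b1101100110010001000101100

Add column by column in base 2, right to left:
  0+0 = 0
  1+1 = 0 carry 1
  0+0+1 = 1
  1+0 = 1
  1+1 = 0 carry 1
  0+0+1 = 1
  1+1 = 0 carry 1
  0+1+1 = 0 carry 1
  1+0+1 = 0 carry 1
  0+0+1 = 1
  1+1 = 0 carry 1
  1+0+1 = 0 carry 1
  1+0+1 = 0 carry 1
  0+0+1 = 1
  0+0 = 0
  1+1 = 0 carry 1
  0+0+1 = 1
  1+0 = 1
  1+1 = 0 carry 1
  0+1+1 = 0 carry 1
  0+0+1 = 1
  0+1 = 1
  0+0 = 0
  1+0 = 1
  1+0 = 1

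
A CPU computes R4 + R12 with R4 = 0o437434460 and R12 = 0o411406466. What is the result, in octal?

0o1051043146

Add column by column in base 8, right to left:
  0+6 = 6
  6+6 = 4 carry 1
  4+4+1 = 1 carry 1
  4+6+1 = 3 carry 1
  3+0+1 = 4
  4+4 = 0 carry 1
  7+1+1 = 1 carry 1
  3+1+1 = 5
  4+4 = 0 carry 1
  final carry 1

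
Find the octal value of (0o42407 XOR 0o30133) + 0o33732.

First 0o42407 XOR 0o30133 = 0o72534.
Add column by column in base 8, right to left:
  4+2 = 6
  3+3 = 6
  5+7 = 4 carry 1
  2+3+1 = 6
  7+3 = 2 carry 1
  final carry 1

0o126466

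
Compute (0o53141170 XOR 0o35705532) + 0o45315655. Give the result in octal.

First 0o53141170 XOR 0o35705532 = 0o66644442.
Add column by column in base 8, right to left:
  2+5 = 7
  4+5 = 1 carry 1
  4+6+1 = 3 carry 1
  4+5+1 = 2 carry 1
  4+1+1 = 6
  6+3 = 1 carry 1
  6+5+1 = 4 carry 1
  6+4+1 = 3 carry 1
  final carry 1

0o134162317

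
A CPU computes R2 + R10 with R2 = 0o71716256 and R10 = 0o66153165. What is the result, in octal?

Add column by column in base 8, right to left:
  6+5 = 3 carry 1
  5+6+1 = 4 carry 1
  2+1+1 = 4
  6+3 = 1 carry 1
  1+5+1 = 7
  7+1 = 0 carry 1
  1+6+1 = 0 carry 1
  7+6+1 = 6 carry 1
  final carry 1

0o160071443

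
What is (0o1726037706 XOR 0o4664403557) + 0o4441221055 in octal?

First 0o1726037706 XOR 0o4664403557 = 0o5142434251.
Add column by column in base 8, right to left:
  1+5 = 6
  5+5 = 2 carry 1
  2+0+1 = 3
  4+1 = 5
  3+2 = 5
  4+2 = 6
  2+1 = 3
  4+4 = 0 carry 1
  1+4+1 = 6
  5+4 = 1 carry 1
  final carry 1

0o11603655326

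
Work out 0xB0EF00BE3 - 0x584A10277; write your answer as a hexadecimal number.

0x58A4F096C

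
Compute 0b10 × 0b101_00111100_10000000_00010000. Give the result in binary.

0b1010011110010000000000100000

Multiply each base-2 digit by 2, carrying:
  0×2 = 0 → write 0
  0×2 = 0 → write 0
  0×2 = 0 → write 0
  0×2 = 0 → write 0
  1×2 = 2 → write 0 carry 1
  0×2+1 = 1 → write 1
  0×2 = 0 → write 0
  0×2 = 0 → write 0
  0×2 = 0 → write 0
  0×2 = 0 → write 0
  0×2 = 0 → write 0
  0×2 = 0 → write 0
  0×2 = 0 → write 0
  0×2 = 0 → write 0
  0×2 = 0 → write 0
  1×2 = 2 → write 0 carry 1
  0×2+1 = 1 → write 1
  0×2 = 0 → write 0
  1×2 = 2 → write 0 carry 1
  1×2+1 = 3 → write 1 carry 1
  1×2+1 = 3 → write 1 carry 1
  1×2+1 = 3 → write 1 carry 1
  0×2+1 = 1 → write 1
  0×2 = 0 → write 0
  1×2 = 2 → write 0 carry 1
  0×2+1 = 1 → write 1
  1×2 = 2 → write 0 carry 1
  remaining carry: 1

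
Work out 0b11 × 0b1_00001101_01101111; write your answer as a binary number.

0b110010100001001101

Multiply each base-2 digit by 3, carrying:
  1×3 = 3 → write 1 carry 1
  1×3+1 = 4 → write 0 carry 2
  1×3+2 = 5 → write 1 carry 2
  1×3+2 = 5 → write 1 carry 2
  0×3+2 = 2 → write 0 carry 1
  1×3+1 = 4 → write 0 carry 2
  1×3+2 = 5 → write 1 carry 2
  0×3+2 = 2 → write 0 carry 1
  1×3+1 = 4 → write 0 carry 2
  0×3+2 = 2 → write 0 carry 1
  1×3+1 = 4 → write 0 carry 2
  1×3+2 = 5 → write 1 carry 2
  0×3+2 = 2 → write 0 carry 1
  0×3+1 = 1 → write 1
  0×3 = 0 → write 0
  0×3 = 0 → write 0
  1×3 = 3 → write 1 carry 1
  remaining carry: 1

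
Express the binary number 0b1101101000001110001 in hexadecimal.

Group the bits into nibbles: 0110 1101 0000 0111 0001 → 6D071.

0x6D071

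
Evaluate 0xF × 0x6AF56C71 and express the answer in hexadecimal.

0x644615A9F

Multiply each base-16 digit by 15, carrying:
  1×15 = 15 → write F
  7×15 = 105 → write 9 carry 6
  C×15+6 = 186 → write A carry 11
  6×15+11 = 101 → write 5 carry 6
  5×15+6 = 81 → write 1 carry 5
  F×15+5 = 230 → write 6 carry 14
  A×15+14 = 164 → write 4 carry 10
  6×15+10 = 100 → write 4 carry 6
  remaining carry: 6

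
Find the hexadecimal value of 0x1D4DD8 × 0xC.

0x15FA620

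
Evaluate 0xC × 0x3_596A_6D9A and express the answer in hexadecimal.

Multiply each base-16 digit by 12, carrying:
  A×12 = 120 → write 8 carry 7
  9×12+7 = 115 → write 3 carry 7
  D×12+7 = 163 → write 3 carry 10
  6×12+10 = 82 → write 2 carry 5
  A×12+5 = 125 → write D carry 7
  6×12+7 = 79 → write F carry 4
  9×12+4 = 112 → write 0 carry 7
  5×12+7 = 67 → write 3 carry 4
  3×12+4 = 40 → write 8 carry 2
  remaining carry: 2

0x2830FD2338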